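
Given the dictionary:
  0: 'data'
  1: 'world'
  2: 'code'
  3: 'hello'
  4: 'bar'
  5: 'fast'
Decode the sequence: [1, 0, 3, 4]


Look up each index in the dictionary:
  1 -> 'world'
  0 -> 'data'
  3 -> 'hello'
  4 -> 'bar'

Decoded: "world data hello bar"


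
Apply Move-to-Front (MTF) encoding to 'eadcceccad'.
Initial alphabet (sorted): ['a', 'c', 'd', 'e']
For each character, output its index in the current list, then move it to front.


MTF encoding:
'e': index 3 in ['a', 'c', 'd', 'e'] -> ['e', 'a', 'c', 'd']
'a': index 1 in ['e', 'a', 'c', 'd'] -> ['a', 'e', 'c', 'd']
'd': index 3 in ['a', 'e', 'c', 'd'] -> ['d', 'a', 'e', 'c']
'c': index 3 in ['d', 'a', 'e', 'c'] -> ['c', 'd', 'a', 'e']
'c': index 0 in ['c', 'd', 'a', 'e'] -> ['c', 'd', 'a', 'e']
'e': index 3 in ['c', 'd', 'a', 'e'] -> ['e', 'c', 'd', 'a']
'c': index 1 in ['e', 'c', 'd', 'a'] -> ['c', 'e', 'd', 'a']
'c': index 0 in ['c', 'e', 'd', 'a'] -> ['c', 'e', 'd', 'a']
'a': index 3 in ['c', 'e', 'd', 'a'] -> ['a', 'c', 'e', 'd']
'd': index 3 in ['a', 'c', 'e', 'd'] -> ['d', 'a', 'c', 'e']


Output: [3, 1, 3, 3, 0, 3, 1, 0, 3, 3]


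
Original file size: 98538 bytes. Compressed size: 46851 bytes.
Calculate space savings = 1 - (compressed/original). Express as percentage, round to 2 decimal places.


ratio = compressed/original = 46851/98538 = 0.475461
savings = 1 - ratio = 1 - 0.475461 = 0.524539
as a percentage: 0.524539 * 100 = 52.45%

Space savings = 1 - 46851/98538 = 52.45%


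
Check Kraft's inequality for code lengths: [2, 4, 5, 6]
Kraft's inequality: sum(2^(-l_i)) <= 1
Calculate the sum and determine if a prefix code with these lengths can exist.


Sum = 2^(-2) + 2^(-4) + 2^(-5) + 2^(-6)
    = 0.25 + 0.0625 + 0.03125 + 0.015625
    = 23/64 = 0.359375
Since 0.359375 <= 1, Kraft's inequality IS satisfied.
A prefix code with these lengths CAN exist.

Kraft sum = 0.359375. Satisfied.


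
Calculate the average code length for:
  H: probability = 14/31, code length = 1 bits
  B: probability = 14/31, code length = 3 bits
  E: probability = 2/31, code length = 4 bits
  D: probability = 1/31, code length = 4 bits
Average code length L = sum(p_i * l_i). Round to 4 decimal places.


Weighted contributions p_i * l_i:
  H: (14/31) * 1 = 14/31
  B: (14/31) * 3 = 42/31
  E: (2/31) * 4 = 8/31
  D: (1/31) * 4 = 4/31
Sum = (14 + 42 + 8 + 4)/31 = 68/31

L = 68/31 = 2.1935 bits/symbol


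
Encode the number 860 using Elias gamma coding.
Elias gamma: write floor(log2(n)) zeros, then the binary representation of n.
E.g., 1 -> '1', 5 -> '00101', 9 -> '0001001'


num_bits = floor(log2(860)) + 1 = 10
leading_zeros = num_bits - 1 = 9
binary(860) = 1101011100

Elias gamma(860) = '000000000' + '1101011100' = 0000000001101011100 (19 bits)


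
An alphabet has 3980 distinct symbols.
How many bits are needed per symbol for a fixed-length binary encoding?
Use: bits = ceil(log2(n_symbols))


log2(3980) = 11.9586
Bracket: 2^11 = 2048 < 3980 <= 2^12 = 4096
So ceil(log2(3980)) = 12

bits = ceil(log2(3980)) = ceil(11.9586) = 12 bits


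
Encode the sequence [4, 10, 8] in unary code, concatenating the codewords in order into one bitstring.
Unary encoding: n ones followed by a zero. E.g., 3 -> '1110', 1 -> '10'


Encode each number as n ones followed by a terminating 0:
  4 -> 11110 (5 bits)
  10 -> 11111111110 (11 bits)
  8 -> 111111110 (9 bits)
Total length = 5 + 11 + 9 = 25 bits.

Unary([4, 10, 8]) = 1111011111111110111111110 (25 bits)


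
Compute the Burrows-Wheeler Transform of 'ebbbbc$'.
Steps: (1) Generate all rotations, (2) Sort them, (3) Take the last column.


Rotations (sorted):
  0: $ebbbbc -> last char: c
  1: bbbbc$e -> last char: e
  2: bbbc$eb -> last char: b
  3: bbc$ebb -> last char: b
  4: bc$ebbb -> last char: b
  5: c$ebbbb -> last char: b
  6: ebbbbc$ -> last char: $


BWT = cebbbb$


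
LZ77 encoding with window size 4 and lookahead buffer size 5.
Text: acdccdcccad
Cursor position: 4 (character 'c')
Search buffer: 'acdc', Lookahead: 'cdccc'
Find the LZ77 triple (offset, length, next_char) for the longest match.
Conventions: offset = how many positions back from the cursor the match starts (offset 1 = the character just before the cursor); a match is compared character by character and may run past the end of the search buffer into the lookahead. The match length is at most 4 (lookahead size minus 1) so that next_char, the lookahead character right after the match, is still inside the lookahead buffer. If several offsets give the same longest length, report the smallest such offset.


Try each offset into the search buffer:
  offset=1 (pos 3, char 'c'): match length 1
  offset=2 (pos 2, char 'd'): match length 0
  offset=3 (pos 1, char 'c'): match length 4
  offset=4 (pos 0, char 'a'): match length 0
Longest match has length 4 at offset 3.
next_char = character at position 4 + 4 = 8 -> 'c'

Best match: offset=3, length=4 (matching 'cdcc' starting at position 1)
LZ77 triple: (3, 4, 'c')


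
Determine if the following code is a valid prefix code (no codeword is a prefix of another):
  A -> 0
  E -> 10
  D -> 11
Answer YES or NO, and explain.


Checking each pair (does one codeword prefix another?):
  A='0' vs E='10': no prefix
  A='0' vs D='11': no prefix
  E='10' vs A='0': no prefix
  E='10' vs D='11': no prefix
  D='11' vs A='0': no prefix
  D='11' vs E='10': no prefix
No violation found over all pairs.

YES -- this is a valid prefix code. No codeword is a prefix of any other codeword.


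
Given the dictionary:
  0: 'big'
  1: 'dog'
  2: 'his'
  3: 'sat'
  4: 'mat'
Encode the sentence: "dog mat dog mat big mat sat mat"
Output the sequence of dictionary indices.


Look up each word in the dictionary:
  'dog' -> 1
  'mat' -> 4
  'dog' -> 1
  'mat' -> 4
  'big' -> 0
  'mat' -> 4
  'sat' -> 3
  'mat' -> 4

Encoded: [1, 4, 1, 4, 0, 4, 3, 4]


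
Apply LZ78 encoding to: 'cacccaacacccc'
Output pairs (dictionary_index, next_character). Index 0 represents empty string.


LZ78 encoding steps:
Dictionary: {0: ''}
Step 1: w='' (idx 0), next='c' -> output (0, 'c'), add 'c' as idx 1
Step 2: w='' (idx 0), next='a' -> output (0, 'a'), add 'a' as idx 2
Step 3: w='c' (idx 1), next='c' -> output (1, 'c'), add 'cc' as idx 3
Step 4: w='c' (idx 1), next='a' -> output (1, 'a'), add 'ca' as idx 4
Step 5: w='a' (idx 2), next='c' -> output (2, 'c'), add 'ac' as idx 5
Step 6: w='ac' (idx 5), next='c' -> output (5, 'c'), add 'acc' as idx 6
Step 7: w='cc' (idx 3), end of input -> output (3, '')


Encoded: [(0, 'c'), (0, 'a'), (1, 'c'), (1, 'a'), (2, 'c'), (5, 'c'), (3, '')]


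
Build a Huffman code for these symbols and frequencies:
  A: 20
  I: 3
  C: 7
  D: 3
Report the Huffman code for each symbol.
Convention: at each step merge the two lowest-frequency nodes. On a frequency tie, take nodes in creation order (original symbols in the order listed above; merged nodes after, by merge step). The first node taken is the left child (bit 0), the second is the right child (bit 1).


Huffman tree construction:
Step 1: Merge I(3) + D(3) = 6
Step 2: Merge (I+D)(6) + C(7) = 13
Step 3: Merge ((I+D)+C)(13) + A(20) = 33
Read each symbol's code off the tree from the root (left child = 0, right child = 1).

Codes:
  A: 1 (length 1)
  I: 000 (length 3)
  C: 01 (length 2)
  D: 001 (length 3)
Average code length: 52/33 = 1.5758 bits/symbol


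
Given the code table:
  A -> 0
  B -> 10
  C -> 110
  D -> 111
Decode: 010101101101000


Decoding:
0 -> A
10 -> B
10 -> B
110 -> C
110 -> C
10 -> B
0 -> A
0 -> A


Result: ABBCCBAA


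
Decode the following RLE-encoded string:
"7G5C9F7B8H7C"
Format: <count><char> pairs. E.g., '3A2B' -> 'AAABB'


Expanding each <count><char> pair:
  7G -> 'GGGGGGG'
  5C -> 'CCCCC'
  9F -> 'FFFFFFFFF'
  7B -> 'BBBBBBB'
  8H -> 'HHHHHHHH'
  7C -> 'CCCCCCC'

Decoded = GGGGGGGCCCCCFFFFFFFFFBBBBBBBHHHHHHHHCCCCCCC


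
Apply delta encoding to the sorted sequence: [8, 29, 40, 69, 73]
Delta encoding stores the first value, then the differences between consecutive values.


First value: 8
Deltas:
  29 - 8 = 21
  40 - 29 = 11
  69 - 40 = 29
  73 - 69 = 4


Delta encoded: [8, 21, 11, 29, 4]


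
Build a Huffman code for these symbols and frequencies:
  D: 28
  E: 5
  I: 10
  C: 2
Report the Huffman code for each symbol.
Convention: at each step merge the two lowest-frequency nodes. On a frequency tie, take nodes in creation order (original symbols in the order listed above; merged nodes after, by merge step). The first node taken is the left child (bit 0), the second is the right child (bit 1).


Huffman tree construction:
Step 1: Merge C(2) + E(5) = 7
Step 2: Merge (C+E)(7) + I(10) = 17
Step 3: Merge ((C+E)+I)(17) + D(28) = 45
Read each symbol's code off the tree from the root (left child = 0, right child = 1).

Codes:
  D: 1 (length 1)
  E: 001 (length 3)
  I: 01 (length 2)
  C: 000 (length 3)
Average code length: 69/45 = 1.5333 bits/symbol


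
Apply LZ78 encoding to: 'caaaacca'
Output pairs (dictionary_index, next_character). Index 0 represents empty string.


LZ78 encoding steps:
Dictionary: {0: ''}
Step 1: w='' (idx 0), next='c' -> output (0, 'c'), add 'c' as idx 1
Step 2: w='' (idx 0), next='a' -> output (0, 'a'), add 'a' as idx 2
Step 3: w='a' (idx 2), next='a' -> output (2, 'a'), add 'aa' as idx 3
Step 4: w='a' (idx 2), next='c' -> output (2, 'c'), add 'ac' as idx 4
Step 5: w='c' (idx 1), next='a' -> output (1, 'a'), add 'ca' as idx 5


Encoded: [(0, 'c'), (0, 'a'), (2, 'a'), (2, 'c'), (1, 'a')]


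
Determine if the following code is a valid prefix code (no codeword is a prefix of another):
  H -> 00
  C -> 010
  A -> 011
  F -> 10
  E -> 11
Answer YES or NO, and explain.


Checking each pair (does one codeword prefix another?):
  H='00' vs C='010': no prefix
  H='00' vs A='011': no prefix
  H='00' vs F='10': no prefix
  H='00' vs E='11': no prefix
  C='010' vs H='00': no prefix
  C='010' vs A='011': no prefix
  C='010' vs F='10': no prefix
  C='010' vs E='11': no prefix
  A='011' vs H='00': no prefix
  A='011' vs C='010': no prefix
  A='011' vs F='10': no prefix
  A='011' vs E='11': no prefix
  F='10' vs H='00': no prefix
  F='10' vs C='010': no prefix
  F='10' vs A='011': no prefix
  F='10' vs E='11': no prefix
  E='11' vs H='00': no prefix
  E='11' vs C='010': no prefix
  E='11' vs A='011': no prefix
  E='11' vs F='10': no prefix
No violation found over all pairs.

YES -- this is a valid prefix code. No codeword is a prefix of any other codeword.


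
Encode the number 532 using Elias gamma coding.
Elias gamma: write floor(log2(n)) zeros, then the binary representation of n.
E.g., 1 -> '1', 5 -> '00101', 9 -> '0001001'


num_bits = floor(log2(532)) + 1 = 10
leading_zeros = num_bits - 1 = 9
binary(532) = 1000010100

Elias gamma(532) = '000000000' + '1000010100' = 0000000001000010100 (19 bits)


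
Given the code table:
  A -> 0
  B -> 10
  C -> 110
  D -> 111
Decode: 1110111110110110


Decoding:
111 -> D
0 -> A
111 -> D
110 -> C
110 -> C
110 -> C


Result: DADCCC


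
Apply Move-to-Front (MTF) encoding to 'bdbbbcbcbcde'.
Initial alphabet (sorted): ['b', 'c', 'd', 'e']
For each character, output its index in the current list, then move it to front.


MTF encoding:
'b': index 0 in ['b', 'c', 'd', 'e'] -> ['b', 'c', 'd', 'e']
'd': index 2 in ['b', 'c', 'd', 'e'] -> ['d', 'b', 'c', 'e']
'b': index 1 in ['d', 'b', 'c', 'e'] -> ['b', 'd', 'c', 'e']
'b': index 0 in ['b', 'd', 'c', 'e'] -> ['b', 'd', 'c', 'e']
'b': index 0 in ['b', 'd', 'c', 'e'] -> ['b', 'd', 'c', 'e']
'c': index 2 in ['b', 'd', 'c', 'e'] -> ['c', 'b', 'd', 'e']
'b': index 1 in ['c', 'b', 'd', 'e'] -> ['b', 'c', 'd', 'e']
'c': index 1 in ['b', 'c', 'd', 'e'] -> ['c', 'b', 'd', 'e']
'b': index 1 in ['c', 'b', 'd', 'e'] -> ['b', 'c', 'd', 'e']
'c': index 1 in ['b', 'c', 'd', 'e'] -> ['c', 'b', 'd', 'e']
'd': index 2 in ['c', 'b', 'd', 'e'] -> ['d', 'c', 'b', 'e']
'e': index 3 in ['d', 'c', 'b', 'e'] -> ['e', 'd', 'c', 'b']


Output: [0, 2, 1, 0, 0, 2, 1, 1, 1, 1, 2, 3]


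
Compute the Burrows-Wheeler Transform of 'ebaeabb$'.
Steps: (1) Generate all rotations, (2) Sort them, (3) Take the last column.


Rotations (sorted):
  0: $ebaeabb -> last char: b
  1: abb$ebae -> last char: e
  2: aeabb$eb -> last char: b
  3: b$ebaeab -> last char: b
  4: baeabb$e -> last char: e
  5: bb$ebaea -> last char: a
  6: eabb$eba -> last char: a
  7: ebaeabb$ -> last char: $


BWT = bebbeaa$


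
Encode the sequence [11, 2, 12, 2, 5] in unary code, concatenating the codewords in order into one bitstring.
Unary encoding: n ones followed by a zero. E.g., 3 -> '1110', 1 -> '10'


Encode each number as n ones followed by a terminating 0:
  11 -> 111111111110 (12 bits)
  2 -> 110 (3 bits)
  12 -> 1111111111110 (13 bits)
  2 -> 110 (3 bits)
  5 -> 111110 (6 bits)
Total length = 12 + 3 + 13 + 3 + 6 = 37 bits.

Unary([11, 2, 12, 2, 5]) = 1111111111101101111111111110110111110 (37 bits)


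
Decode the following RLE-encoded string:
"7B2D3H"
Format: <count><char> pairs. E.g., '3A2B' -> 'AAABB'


Expanding each <count><char> pair:
  7B -> 'BBBBBBB'
  2D -> 'DD'
  3H -> 'HHH'

Decoded = BBBBBBBDDHHH


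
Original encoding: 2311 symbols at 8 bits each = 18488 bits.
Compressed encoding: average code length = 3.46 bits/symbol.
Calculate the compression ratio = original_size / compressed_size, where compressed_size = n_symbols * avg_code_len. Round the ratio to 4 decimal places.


original_size = n_symbols * orig_bits = 2311 * 8 = 18488 bits
compressed_size = n_symbols * avg_code_len = 2311 * 3.46 = 7996.06 bits
ratio = original_size / compressed_size = 18488 / 7996.06 = 2.3121

Compression ratio = 2.3121


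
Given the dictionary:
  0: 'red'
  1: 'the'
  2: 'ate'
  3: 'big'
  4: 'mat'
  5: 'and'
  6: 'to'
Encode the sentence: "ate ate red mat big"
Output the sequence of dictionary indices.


Look up each word in the dictionary:
  'ate' -> 2
  'ate' -> 2
  'red' -> 0
  'mat' -> 4
  'big' -> 3

Encoded: [2, 2, 0, 4, 3]


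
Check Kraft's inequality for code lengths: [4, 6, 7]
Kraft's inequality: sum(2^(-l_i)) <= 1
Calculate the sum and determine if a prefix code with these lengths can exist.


Sum = 2^(-4) + 2^(-6) + 2^(-7)
    = 0.0625 + 0.015625 + 0.0078125
    = 11/128 = 0.0859375
Since 0.0859375 <= 1, Kraft's inequality IS satisfied.
A prefix code with these lengths CAN exist.

Kraft sum = 0.0859375. Satisfied.


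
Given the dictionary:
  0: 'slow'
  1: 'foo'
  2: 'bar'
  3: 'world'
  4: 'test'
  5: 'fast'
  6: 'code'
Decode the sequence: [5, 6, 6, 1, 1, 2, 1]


Look up each index in the dictionary:
  5 -> 'fast'
  6 -> 'code'
  6 -> 'code'
  1 -> 'foo'
  1 -> 'foo'
  2 -> 'bar'
  1 -> 'foo'

Decoded: "fast code code foo foo bar foo"


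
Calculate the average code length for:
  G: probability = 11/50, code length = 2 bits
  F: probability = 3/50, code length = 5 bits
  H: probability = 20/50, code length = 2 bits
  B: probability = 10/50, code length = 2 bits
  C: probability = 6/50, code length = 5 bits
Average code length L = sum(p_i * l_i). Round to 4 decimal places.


Weighted contributions p_i * l_i:
  G: (11/50) * 2 = 22/50
  F: (3/50) * 5 = 15/50
  H: (20/50) * 2 = 40/50
  B: (10/50) * 2 = 20/50
  C: (6/50) * 5 = 30/50
Sum = (22 + 15 + 40 + 20 + 30)/50 = 127/50

L = 127/50 = 2.5400 bits/symbol


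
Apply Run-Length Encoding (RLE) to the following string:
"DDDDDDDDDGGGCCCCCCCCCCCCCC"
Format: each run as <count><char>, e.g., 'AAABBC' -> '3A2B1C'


Scanning runs left to right:
  i=0: run of 'D' x 9 -> '9D'
  i=9: run of 'G' x 3 -> '3G'
  i=12: run of 'C' x 14 -> '14C'

RLE = 9D3G14C


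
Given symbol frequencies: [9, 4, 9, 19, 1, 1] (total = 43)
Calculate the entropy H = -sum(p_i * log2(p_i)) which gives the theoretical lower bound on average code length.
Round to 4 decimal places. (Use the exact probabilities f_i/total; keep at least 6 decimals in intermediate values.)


Per-symbol terms -p_i * log2(p_i) with p_i = f_i/43:
  p = 9/43 = 0.209302: log2(p) = -2.256340, -p*log2(p) = 0.472257
  p = 4/43 = 0.093023: log2(p) = -3.426265, -p*log2(p) = 0.318722
  p = 9/43 = 0.209302: log2(p) = -2.256340, -p*log2(p) = 0.472257
  p = 19/43 = 0.441860: log2(p) = -1.178337, -p*log2(p) = 0.520661
  p = 1/43 = 0.023256: log2(p) = -5.426265, -p*log2(p) = 0.126192
  p = 1/43 = 0.023256: log2(p) = -5.426265, -p*log2(p) = 0.126192
H = 0.472257 + 0.318722 + 0.472257 + 0.520661 + 0.126192 + 0.126192 = 2.036281

H = 2.0363 bits/symbol


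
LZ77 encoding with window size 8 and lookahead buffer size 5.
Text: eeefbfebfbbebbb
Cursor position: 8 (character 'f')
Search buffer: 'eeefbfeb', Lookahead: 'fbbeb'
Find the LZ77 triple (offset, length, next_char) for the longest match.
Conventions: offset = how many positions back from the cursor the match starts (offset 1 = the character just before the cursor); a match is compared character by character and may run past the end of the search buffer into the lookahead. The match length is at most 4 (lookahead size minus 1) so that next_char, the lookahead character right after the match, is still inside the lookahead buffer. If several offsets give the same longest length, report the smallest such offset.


Try each offset into the search buffer:
  offset=1 (pos 7, char 'b'): match length 0
  offset=2 (pos 6, char 'e'): match length 0
  offset=3 (pos 5, char 'f'): match length 1
  offset=4 (pos 4, char 'b'): match length 0
  offset=5 (pos 3, char 'f'): match length 2
  offset=6 (pos 2, char 'e'): match length 0
  offset=7 (pos 1, char 'e'): match length 0
  offset=8 (pos 0, char 'e'): match length 0
Longest match has length 2 at offset 5.
next_char = character at position 8 + 2 = 10 -> 'b'

Best match: offset=5, length=2 (matching 'fb' starting at position 3)
LZ77 triple: (5, 2, 'b')


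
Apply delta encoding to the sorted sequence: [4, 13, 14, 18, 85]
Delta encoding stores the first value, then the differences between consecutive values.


First value: 4
Deltas:
  13 - 4 = 9
  14 - 13 = 1
  18 - 14 = 4
  85 - 18 = 67


Delta encoded: [4, 9, 1, 4, 67]


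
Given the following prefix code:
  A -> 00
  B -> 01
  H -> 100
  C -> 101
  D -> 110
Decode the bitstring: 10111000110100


Decoding step by step:
Bits 101 -> C
Bits 110 -> D
Bits 00 -> A
Bits 110 -> D
Bits 100 -> H


Decoded message: CDADH


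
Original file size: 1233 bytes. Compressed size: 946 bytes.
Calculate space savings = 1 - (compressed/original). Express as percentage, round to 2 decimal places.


ratio = compressed/original = 946/1233 = 0.767234
savings = 1 - ratio = 1 - 0.767234 = 0.232766
as a percentage: 0.232766 * 100 = 23.28%

Space savings = 1 - 946/1233 = 23.28%


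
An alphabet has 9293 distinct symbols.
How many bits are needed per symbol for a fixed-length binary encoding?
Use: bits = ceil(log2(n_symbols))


log2(9293) = 13.1819
Bracket: 2^13 = 8192 < 9293 <= 2^14 = 16384
So ceil(log2(9293)) = 14

bits = ceil(log2(9293)) = ceil(13.1819) = 14 bits


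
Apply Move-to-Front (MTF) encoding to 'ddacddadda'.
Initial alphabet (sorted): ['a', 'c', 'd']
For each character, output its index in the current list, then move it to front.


MTF encoding:
'd': index 2 in ['a', 'c', 'd'] -> ['d', 'a', 'c']
'd': index 0 in ['d', 'a', 'c'] -> ['d', 'a', 'c']
'a': index 1 in ['d', 'a', 'c'] -> ['a', 'd', 'c']
'c': index 2 in ['a', 'd', 'c'] -> ['c', 'a', 'd']
'd': index 2 in ['c', 'a', 'd'] -> ['d', 'c', 'a']
'd': index 0 in ['d', 'c', 'a'] -> ['d', 'c', 'a']
'a': index 2 in ['d', 'c', 'a'] -> ['a', 'd', 'c']
'd': index 1 in ['a', 'd', 'c'] -> ['d', 'a', 'c']
'd': index 0 in ['d', 'a', 'c'] -> ['d', 'a', 'c']
'a': index 1 in ['d', 'a', 'c'] -> ['a', 'd', 'c']


Output: [2, 0, 1, 2, 2, 0, 2, 1, 0, 1]


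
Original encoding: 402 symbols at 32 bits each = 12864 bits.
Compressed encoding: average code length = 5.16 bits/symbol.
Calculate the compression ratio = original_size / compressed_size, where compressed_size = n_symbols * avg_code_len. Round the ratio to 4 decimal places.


original_size = n_symbols * orig_bits = 402 * 32 = 12864 bits
compressed_size = n_symbols * avg_code_len = 402 * 5.16 = 2074.32 bits
ratio = original_size / compressed_size = 12864 / 2074.32 = 6.2016

Compression ratio = 6.2016


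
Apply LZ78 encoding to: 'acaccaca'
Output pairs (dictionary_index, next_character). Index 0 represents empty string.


LZ78 encoding steps:
Dictionary: {0: ''}
Step 1: w='' (idx 0), next='a' -> output (0, 'a'), add 'a' as idx 1
Step 2: w='' (idx 0), next='c' -> output (0, 'c'), add 'c' as idx 2
Step 3: w='a' (idx 1), next='c' -> output (1, 'c'), add 'ac' as idx 3
Step 4: w='c' (idx 2), next='a' -> output (2, 'a'), add 'ca' as idx 4
Step 5: w='ca' (idx 4), end of input -> output (4, '')


Encoded: [(0, 'a'), (0, 'c'), (1, 'c'), (2, 'a'), (4, '')]


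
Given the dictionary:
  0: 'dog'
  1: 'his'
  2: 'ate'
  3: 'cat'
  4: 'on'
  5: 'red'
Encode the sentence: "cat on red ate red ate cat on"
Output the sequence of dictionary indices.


Look up each word in the dictionary:
  'cat' -> 3
  'on' -> 4
  'red' -> 5
  'ate' -> 2
  'red' -> 5
  'ate' -> 2
  'cat' -> 3
  'on' -> 4

Encoded: [3, 4, 5, 2, 5, 2, 3, 4]


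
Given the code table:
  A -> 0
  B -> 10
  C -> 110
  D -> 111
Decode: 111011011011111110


Decoding:
111 -> D
0 -> A
110 -> C
110 -> C
111 -> D
111 -> D
10 -> B


Result: DACCDDB


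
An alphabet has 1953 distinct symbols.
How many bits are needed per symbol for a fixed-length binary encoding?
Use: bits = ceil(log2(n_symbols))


log2(1953) = 10.9315
Bracket: 2^10 = 1024 < 1953 <= 2^11 = 2048
So ceil(log2(1953)) = 11

bits = ceil(log2(1953)) = ceil(10.9315) = 11 bits


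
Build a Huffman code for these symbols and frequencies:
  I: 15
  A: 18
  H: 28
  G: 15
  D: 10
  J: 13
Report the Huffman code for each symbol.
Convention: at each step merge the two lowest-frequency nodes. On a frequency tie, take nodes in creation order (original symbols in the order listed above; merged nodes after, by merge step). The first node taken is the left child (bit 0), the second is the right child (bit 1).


Huffman tree construction:
Step 1: Merge D(10) + J(13) = 23
Step 2: Merge I(15) + G(15) = 30
Step 3: Merge A(18) + (D+J)(23) = 41
Step 4: Merge H(28) + (I+G)(30) = 58
Step 5: Merge (A+(D+J))(41) + (H+(I+G))(58) = 99
Read each symbol's code off the tree from the root (left child = 0, right child = 1).

Codes:
  I: 110 (length 3)
  A: 00 (length 2)
  H: 10 (length 2)
  G: 111 (length 3)
  D: 010 (length 3)
  J: 011 (length 3)
Average code length: 251/99 = 2.5354 bits/symbol


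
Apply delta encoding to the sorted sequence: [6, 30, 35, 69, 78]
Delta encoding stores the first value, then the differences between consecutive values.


First value: 6
Deltas:
  30 - 6 = 24
  35 - 30 = 5
  69 - 35 = 34
  78 - 69 = 9


Delta encoded: [6, 24, 5, 34, 9]


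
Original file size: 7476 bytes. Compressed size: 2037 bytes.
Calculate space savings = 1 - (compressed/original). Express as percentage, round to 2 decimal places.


ratio = compressed/original = 2037/7476 = 0.272472
savings = 1 - ratio = 1 - 0.272472 = 0.727528
as a percentage: 0.727528 * 100 = 72.75%

Space savings = 1 - 2037/7476 = 72.75%


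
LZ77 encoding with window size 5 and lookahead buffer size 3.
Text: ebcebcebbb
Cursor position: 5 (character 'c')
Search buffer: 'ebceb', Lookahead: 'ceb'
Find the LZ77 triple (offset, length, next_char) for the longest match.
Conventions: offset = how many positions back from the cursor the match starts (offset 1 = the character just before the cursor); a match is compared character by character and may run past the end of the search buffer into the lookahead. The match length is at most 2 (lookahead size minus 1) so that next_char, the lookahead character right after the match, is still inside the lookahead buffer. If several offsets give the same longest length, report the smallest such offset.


Try each offset into the search buffer:
  offset=1 (pos 4, char 'b'): match length 0
  offset=2 (pos 3, char 'e'): match length 0
  offset=3 (pos 2, char 'c'): match length 2
  offset=4 (pos 1, char 'b'): match length 0
  offset=5 (pos 0, char 'e'): match length 0
Longest match has length 2 at offset 3.
next_char = character at position 5 + 2 = 7 -> 'b'

Best match: offset=3, length=2 (matching 'ce' starting at position 2)
LZ77 triple: (3, 2, 'b')


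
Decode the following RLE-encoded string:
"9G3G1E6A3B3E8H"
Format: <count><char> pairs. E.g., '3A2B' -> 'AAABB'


Expanding each <count><char> pair:
  9G -> 'GGGGGGGGG'
  3G -> 'GGG'
  1E -> 'E'
  6A -> 'AAAAAA'
  3B -> 'BBB'
  3E -> 'EEE'
  8H -> 'HHHHHHHH'

Decoded = GGGGGGGGGGGGEAAAAAABBBEEEHHHHHHHH


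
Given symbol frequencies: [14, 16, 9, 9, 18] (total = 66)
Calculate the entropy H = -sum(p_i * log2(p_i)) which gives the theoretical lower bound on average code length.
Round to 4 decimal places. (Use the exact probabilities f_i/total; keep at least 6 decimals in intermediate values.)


Per-symbol terms -p_i * log2(p_i) with p_i = f_i/66:
  p = 14/66 = 0.212121: log2(p) = -2.237039, -p*log2(p) = 0.474523
  p = 16/66 = 0.242424: log2(p) = -2.044394, -p*log2(p) = 0.495611
  p = 9/66 = 0.136364: log2(p) = -2.874469, -p*log2(p) = 0.391973
  p = 9/66 = 0.136364: log2(p) = -2.874469, -p*log2(p) = 0.391973
  p = 18/66 = 0.272727: log2(p) = -1.874469, -p*log2(p) = 0.511219
H = 0.474523 + 0.495611 + 0.391973 + 0.391973 + 0.511219 = 2.265299

H = 2.2653 bits/symbol


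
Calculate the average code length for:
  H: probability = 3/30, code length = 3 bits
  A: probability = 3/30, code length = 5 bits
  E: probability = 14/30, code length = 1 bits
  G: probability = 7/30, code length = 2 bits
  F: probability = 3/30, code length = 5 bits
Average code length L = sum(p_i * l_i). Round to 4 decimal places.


Weighted contributions p_i * l_i:
  H: (3/30) * 3 = 9/30
  A: (3/30) * 5 = 15/30
  E: (14/30) * 1 = 14/30
  G: (7/30) * 2 = 14/30
  F: (3/30) * 5 = 15/30
Sum = (9 + 15 + 14 + 14 + 15)/30 = 67/30

L = 67/30 = 2.2333 bits/symbol


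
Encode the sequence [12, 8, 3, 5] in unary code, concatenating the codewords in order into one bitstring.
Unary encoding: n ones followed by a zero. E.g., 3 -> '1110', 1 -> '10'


Encode each number as n ones followed by a terminating 0:
  12 -> 1111111111110 (13 bits)
  8 -> 111111110 (9 bits)
  3 -> 1110 (4 bits)
  5 -> 111110 (6 bits)
Total length = 13 + 9 + 4 + 6 = 32 bits.

Unary([12, 8, 3, 5]) = 11111111111101111111101110111110 (32 bits)


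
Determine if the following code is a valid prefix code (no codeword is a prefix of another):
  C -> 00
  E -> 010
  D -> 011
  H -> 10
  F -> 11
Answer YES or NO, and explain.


Checking each pair (does one codeword prefix another?):
  C='00' vs E='010': no prefix
  C='00' vs D='011': no prefix
  C='00' vs H='10': no prefix
  C='00' vs F='11': no prefix
  E='010' vs C='00': no prefix
  E='010' vs D='011': no prefix
  E='010' vs H='10': no prefix
  E='010' vs F='11': no prefix
  D='011' vs C='00': no prefix
  D='011' vs E='010': no prefix
  D='011' vs H='10': no prefix
  D='011' vs F='11': no prefix
  H='10' vs C='00': no prefix
  H='10' vs E='010': no prefix
  H='10' vs D='011': no prefix
  H='10' vs F='11': no prefix
  F='11' vs C='00': no prefix
  F='11' vs E='010': no prefix
  F='11' vs D='011': no prefix
  F='11' vs H='10': no prefix
No violation found over all pairs.

YES -- this is a valid prefix code. No codeword is a prefix of any other codeword.


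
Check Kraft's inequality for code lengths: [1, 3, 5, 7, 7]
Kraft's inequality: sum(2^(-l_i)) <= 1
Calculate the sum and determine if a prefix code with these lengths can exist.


Sum = 2^(-1) + 2^(-3) + 2^(-5) + 2^(-7) + 2^(-7)
    = 0.5 + 0.125 + 0.03125 + 0.0078125 + 0.0078125
    = 86/128 = 0.671875
Since 0.671875 <= 1, Kraft's inequality IS satisfied.
A prefix code with these lengths CAN exist.

Kraft sum = 0.671875. Satisfied.


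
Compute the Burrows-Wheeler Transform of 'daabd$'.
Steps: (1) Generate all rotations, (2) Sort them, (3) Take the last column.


Rotations (sorted):
  0: $daabd -> last char: d
  1: aabd$d -> last char: d
  2: abd$da -> last char: a
  3: bd$daa -> last char: a
  4: d$daab -> last char: b
  5: daabd$ -> last char: $


BWT = ddaab$


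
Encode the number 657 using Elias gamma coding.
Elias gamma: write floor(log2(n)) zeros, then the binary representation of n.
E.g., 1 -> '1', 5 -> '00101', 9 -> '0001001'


num_bits = floor(log2(657)) + 1 = 10
leading_zeros = num_bits - 1 = 9
binary(657) = 1010010001

Elias gamma(657) = '000000000' + '1010010001' = 0000000001010010001 (19 bits)


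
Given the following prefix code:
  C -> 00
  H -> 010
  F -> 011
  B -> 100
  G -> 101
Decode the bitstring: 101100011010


Decoding step by step:
Bits 101 -> G
Bits 100 -> B
Bits 011 -> F
Bits 010 -> H


Decoded message: GBFH


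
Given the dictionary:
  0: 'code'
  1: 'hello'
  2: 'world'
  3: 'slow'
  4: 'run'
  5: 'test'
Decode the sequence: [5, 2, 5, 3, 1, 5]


Look up each index in the dictionary:
  5 -> 'test'
  2 -> 'world'
  5 -> 'test'
  3 -> 'slow'
  1 -> 'hello'
  5 -> 'test'

Decoded: "test world test slow hello test"


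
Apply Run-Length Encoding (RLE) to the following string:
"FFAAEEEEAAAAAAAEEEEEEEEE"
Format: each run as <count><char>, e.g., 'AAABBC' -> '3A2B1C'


Scanning runs left to right:
  i=0: run of 'F' x 2 -> '2F'
  i=2: run of 'A' x 2 -> '2A'
  i=4: run of 'E' x 4 -> '4E'
  i=8: run of 'A' x 7 -> '7A'
  i=15: run of 'E' x 9 -> '9E'

RLE = 2F2A4E7A9E


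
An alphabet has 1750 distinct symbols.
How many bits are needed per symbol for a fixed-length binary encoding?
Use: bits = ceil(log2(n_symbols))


log2(1750) = 10.7731
Bracket: 2^10 = 1024 < 1750 <= 2^11 = 2048
So ceil(log2(1750)) = 11

bits = ceil(log2(1750)) = ceil(10.7731) = 11 bits


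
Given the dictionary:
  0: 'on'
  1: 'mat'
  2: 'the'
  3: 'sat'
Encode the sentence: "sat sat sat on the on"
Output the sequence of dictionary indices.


Look up each word in the dictionary:
  'sat' -> 3
  'sat' -> 3
  'sat' -> 3
  'on' -> 0
  'the' -> 2
  'on' -> 0

Encoded: [3, 3, 3, 0, 2, 0]


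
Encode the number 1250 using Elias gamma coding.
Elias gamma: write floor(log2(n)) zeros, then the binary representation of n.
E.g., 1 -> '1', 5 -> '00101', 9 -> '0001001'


num_bits = floor(log2(1250)) + 1 = 11
leading_zeros = num_bits - 1 = 10
binary(1250) = 10011100010

Elias gamma(1250) = '0000000000' + '10011100010' = 000000000010011100010 (21 bits)


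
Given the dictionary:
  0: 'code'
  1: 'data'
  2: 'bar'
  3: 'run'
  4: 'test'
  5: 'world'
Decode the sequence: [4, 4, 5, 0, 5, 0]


Look up each index in the dictionary:
  4 -> 'test'
  4 -> 'test'
  5 -> 'world'
  0 -> 'code'
  5 -> 'world'
  0 -> 'code'

Decoded: "test test world code world code"


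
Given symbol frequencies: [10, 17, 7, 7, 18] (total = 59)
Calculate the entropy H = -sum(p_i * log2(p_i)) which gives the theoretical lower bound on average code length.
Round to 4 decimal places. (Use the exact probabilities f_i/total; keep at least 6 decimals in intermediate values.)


Per-symbol terms -p_i * log2(p_i) with p_i = f_i/59:
  p = 10/59 = 0.169492: log2(p) = -2.560715, -p*log2(p) = 0.434019
  p = 17/59 = 0.288136: log2(p) = -1.795180, -p*log2(p) = 0.517255
  p = 7/59 = 0.118644: log2(p) = -3.075288, -p*log2(p) = 0.364865
  p = 7/59 = 0.118644: log2(p) = -3.075288, -p*log2(p) = 0.364865
  p = 18/59 = 0.305085: log2(p) = -1.712718, -p*log2(p) = 0.522524
H = 0.434019 + 0.517255 + 0.364865 + 0.364865 + 0.522524 = 2.203528

H = 2.2035 bits/symbol


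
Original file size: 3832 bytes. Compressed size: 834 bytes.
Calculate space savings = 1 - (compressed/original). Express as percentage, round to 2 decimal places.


ratio = compressed/original = 834/3832 = 0.217641
savings = 1 - ratio = 1 - 0.217641 = 0.782359
as a percentage: 0.782359 * 100 = 78.24%

Space savings = 1 - 834/3832 = 78.24%


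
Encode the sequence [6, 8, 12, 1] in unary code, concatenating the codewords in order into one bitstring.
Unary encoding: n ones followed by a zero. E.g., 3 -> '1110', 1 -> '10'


Encode each number as n ones followed by a terminating 0:
  6 -> 1111110 (7 bits)
  8 -> 111111110 (9 bits)
  12 -> 1111111111110 (13 bits)
  1 -> 10 (2 bits)
Total length = 7 + 9 + 13 + 2 = 31 bits.

Unary([6, 8, 12, 1]) = 1111110111111110111111111111010 (31 bits)


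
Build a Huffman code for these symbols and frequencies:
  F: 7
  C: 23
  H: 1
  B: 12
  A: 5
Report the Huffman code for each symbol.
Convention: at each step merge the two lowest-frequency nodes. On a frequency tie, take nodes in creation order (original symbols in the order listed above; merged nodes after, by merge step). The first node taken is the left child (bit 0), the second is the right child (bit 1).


Huffman tree construction:
Step 1: Merge H(1) + A(5) = 6
Step 2: Merge (H+A)(6) + F(7) = 13
Step 3: Merge B(12) + ((H+A)+F)(13) = 25
Step 4: Merge C(23) + (B+((H+A)+F))(25) = 48
Read each symbol's code off the tree from the root (left child = 0, right child = 1).

Codes:
  F: 111 (length 3)
  C: 0 (length 1)
  H: 1100 (length 4)
  B: 10 (length 2)
  A: 1101 (length 4)
Average code length: 92/48 = 1.9167 bits/symbol


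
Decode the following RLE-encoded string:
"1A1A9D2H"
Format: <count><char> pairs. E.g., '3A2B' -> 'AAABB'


Expanding each <count><char> pair:
  1A -> 'A'
  1A -> 'A'
  9D -> 'DDDDDDDDD'
  2H -> 'HH'

Decoded = AADDDDDDDDDHH


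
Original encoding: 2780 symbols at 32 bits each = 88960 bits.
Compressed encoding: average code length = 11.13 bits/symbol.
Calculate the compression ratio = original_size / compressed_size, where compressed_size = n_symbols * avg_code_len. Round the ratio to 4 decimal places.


original_size = n_symbols * orig_bits = 2780 * 32 = 88960 bits
compressed_size = n_symbols * avg_code_len = 2780 * 11.13 = 30941.4 bits
ratio = original_size / compressed_size = 88960 / 30941.4 = 2.8751

Compression ratio = 2.8751


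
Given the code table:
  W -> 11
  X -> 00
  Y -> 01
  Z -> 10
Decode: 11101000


Decoding:
11 -> W
10 -> Z
10 -> Z
00 -> X


Result: WZZX


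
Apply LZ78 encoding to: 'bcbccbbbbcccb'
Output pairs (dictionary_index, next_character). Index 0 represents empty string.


LZ78 encoding steps:
Dictionary: {0: ''}
Step 1: w='' (idx 0), next='b' -> output (0, 'b'), add 'b' as idx 1
Step 2: w='' (idx 0), next='c' -> output (0, 'c'), add 'c' as idx 2
Step 3: w='b' (idx 1), next='c' -> output (1, 'c'), add 'bc' as idx 3
Step 4: w='c' (idx 2), next='b' -> output (2, 'b'), add 'cb' as idx 4
Step 5: w='b' (idx 1), next='b' -> output (1, 'b'), add 'bb' as idx 5
Step 6: w='bc' (idx 3), next='c' -> output (3, 'c'), add 'bcc' as idx 6
Step 7: w='cb' (idx 4), end of input -> output (4, '')


Encoded: [(0, 'b'), (0, 'c'), (1, 'c'), (2, 'b'), (1, 'b'), (3, 'c'), (4, '')]


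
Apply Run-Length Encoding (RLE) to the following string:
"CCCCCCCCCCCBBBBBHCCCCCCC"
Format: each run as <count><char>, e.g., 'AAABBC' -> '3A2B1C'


Scanning runs left to right:
  i=0: run of 'C' x 11 -> '11C'
  i=11: run of 'B' x 5 -> '5B'
  i=16: run of 'H' x 1 -> '1H'
  i=17: run of 'C' x 7 -> '7C'

RLE = 11C5B1H7C


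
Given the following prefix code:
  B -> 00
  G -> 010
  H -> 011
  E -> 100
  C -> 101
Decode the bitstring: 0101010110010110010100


Decoding step by step:
Bits 010 -> G
Bits 101 -> C
Bits 011 -> H
Bits 00 -> B
Bits 101 -> C
Bits 100 -> E
Bits 101 -> C
Bits 00 -> B


Decoded message: GCHBCECB


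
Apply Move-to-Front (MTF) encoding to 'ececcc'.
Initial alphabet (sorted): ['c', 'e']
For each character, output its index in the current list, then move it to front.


MTF encoding:
'e': index 1 in ['c', 'e'] -> ['e', 'c']
'c': index 1 in ['e', 'c'] -> ['c', 'e']
'e': index 1 in ['c', 'e'] -> ['e', 'c']
'c': index 1 in ['e', 'c'] -> ['c', 'e']
'c': index 0 in ['c', 'e'] -> ['c', 'e']
'c': index 0 in ['c', 'e'] -> ['c', 'e']


Output: [1, 1, 1, 1, 0, 0]


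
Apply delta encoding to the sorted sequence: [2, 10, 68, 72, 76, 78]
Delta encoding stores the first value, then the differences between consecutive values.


First value: 2
Deltas:
  10 - 2 = 8
  68 - 10 = 58
  72 - 68 = 4
  76 - 72 = 4
  78 - 76 = 2


Delta encoded: [2, 8, 58, 4, 4, 2]


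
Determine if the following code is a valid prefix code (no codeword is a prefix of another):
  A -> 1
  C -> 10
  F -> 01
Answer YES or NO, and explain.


Checking each pair (does one codeword prefix another?):
  A='1' vs C='10': prefix -- VIOLATION

NO -- this is NOT a valid prefix code. A (1) is a prefix of C (10).


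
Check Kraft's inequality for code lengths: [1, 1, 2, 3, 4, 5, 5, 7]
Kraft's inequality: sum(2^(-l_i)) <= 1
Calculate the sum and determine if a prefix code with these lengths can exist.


Sum = 2^(-1) + 2^(-1) + 2^(-2) + 2^(-3) + 2^(-4) + 2^(-5) + 2^(-5) + 2^(-7)
    = 0.5 + 0.5 + 0.25 + 0.125 + 0.0625 + 0.03125 + 0.03125 + 0.0078125
    = 193/128 = 1.5078125
Since 1.5078125 > 1, Kraft's inequality is NOT satisfied.
A prefix code with these lengths CANNOT exist.

Kraft sum = 1.5078125. Not satisfied.


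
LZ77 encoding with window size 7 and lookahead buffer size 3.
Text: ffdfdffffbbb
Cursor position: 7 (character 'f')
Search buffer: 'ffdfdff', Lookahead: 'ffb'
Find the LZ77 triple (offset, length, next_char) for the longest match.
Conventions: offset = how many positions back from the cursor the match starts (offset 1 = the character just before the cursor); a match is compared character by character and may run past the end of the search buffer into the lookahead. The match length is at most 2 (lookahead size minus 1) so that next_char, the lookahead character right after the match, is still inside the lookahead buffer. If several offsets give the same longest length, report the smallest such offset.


Try each offset into the search buffer:
  offset=1 (pos 6, char 'f'): match length 2
  offset=2 (pos 5, char 'f'): match length 2
  offset=3 (pos 4, char 'd'): match length 0
  offset=4 (pos 3, char 'f'): match length 1
  offset=5 (pos 2, char 'd'): match length 0
  offset=6 (pos 1, char 'f'): match length 1
  offset=7 (pos 0, char 'f'): match length 2
Longest match has length 2, found at offsets 1, 2, 7; take the smallest, offset 1.
next_char = character at position 7 + 2 = 9 -> 'b'

Best match: offset=1, length=2 (matching 'ff' starting at position 6)
LZ77 triple: (1, 2, 'b')


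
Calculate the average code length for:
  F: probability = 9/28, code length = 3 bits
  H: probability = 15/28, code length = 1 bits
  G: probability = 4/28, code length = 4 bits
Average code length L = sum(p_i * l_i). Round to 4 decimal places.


Weighted contributions p_i * l_i:
  F: (9/28) * 3 = 27/28
  H: (15/28) * 1 = 15/28
  G: (4/28) * 4 = 16/28
Sum = (27 + 15 + 16)/28 = 58/28

L = 58/28 = 2.0714 bits/symbol


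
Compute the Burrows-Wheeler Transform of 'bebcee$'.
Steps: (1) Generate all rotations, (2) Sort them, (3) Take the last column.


Rotations (sorted):
  0: $bebcee -> last char: e
  1: bcee$be -> last char: e
  2: bebcee$ -> last char: $
  3: cee$beb -> last char: b
  4: e$bebce -> last char: e
  5: ebcee$b -> last char: b
  6: ee$bebc -> last char: c


BWT = ee$bebc


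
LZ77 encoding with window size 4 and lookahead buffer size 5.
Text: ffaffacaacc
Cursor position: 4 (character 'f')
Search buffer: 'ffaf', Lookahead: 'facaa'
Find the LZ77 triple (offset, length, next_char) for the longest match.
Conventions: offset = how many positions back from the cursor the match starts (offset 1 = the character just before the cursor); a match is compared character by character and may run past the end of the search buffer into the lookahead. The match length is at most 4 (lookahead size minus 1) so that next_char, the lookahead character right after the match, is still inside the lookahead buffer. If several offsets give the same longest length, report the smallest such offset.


Try each offset into the search buffer:
  offset=1 (pos 3, char 'f'): match length 1
  offset=2 (pos 2, char 'a'): match length 0
  offset=3 (pos 1, char 'f'): match length 2
  offset=4 (pos 0, char 'f'): match length 1
Longest match has length 2 at offset 3.
next_char = character at position 4 + 2 = 6 -> 'c'

Best match: offset=3, length=2 (matching 'fa' starting at position 1)
LZ77 triple: (3, 2, 'c')
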